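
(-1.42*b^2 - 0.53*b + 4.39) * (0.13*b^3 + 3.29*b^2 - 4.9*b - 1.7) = -0.1846*b^5 - 4.7407*b^4 + 5.785*b^3 + 19.4541*b^2 - 20.61*b - 7.463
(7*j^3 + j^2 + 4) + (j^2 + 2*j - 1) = 7*j^3 + 2*j^2 + 2*j + 3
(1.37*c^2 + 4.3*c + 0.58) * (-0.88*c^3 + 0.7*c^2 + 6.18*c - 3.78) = -1.2056*c^5 - 2.825*c^4 + 10.9662*c^3 + 21.8014*c^2 - 12.6696*c - 2.1924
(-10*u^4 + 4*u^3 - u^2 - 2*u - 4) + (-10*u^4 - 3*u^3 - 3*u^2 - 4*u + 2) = -20*u^4 + u^3 - 4*u^2 - 6*u - 2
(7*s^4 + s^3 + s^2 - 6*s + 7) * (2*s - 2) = 14*s^5 - 12*s^4 - 14*s^2 + 26*s - 14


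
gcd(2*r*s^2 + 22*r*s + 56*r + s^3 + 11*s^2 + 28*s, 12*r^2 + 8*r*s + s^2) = 2*r + s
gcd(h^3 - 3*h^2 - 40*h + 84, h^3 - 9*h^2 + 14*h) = h^2 - 9*h + 14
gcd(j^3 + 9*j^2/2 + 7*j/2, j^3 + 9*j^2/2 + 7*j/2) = j^3 + 9*j^2/2 + 7*j/2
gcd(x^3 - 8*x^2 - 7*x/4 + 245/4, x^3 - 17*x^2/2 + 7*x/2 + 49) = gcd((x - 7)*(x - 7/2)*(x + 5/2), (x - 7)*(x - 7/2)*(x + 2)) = x^2 - 21*x/2 + 49/2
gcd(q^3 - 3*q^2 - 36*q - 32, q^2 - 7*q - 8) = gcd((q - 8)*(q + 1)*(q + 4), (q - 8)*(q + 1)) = q^2 - 7*q - 8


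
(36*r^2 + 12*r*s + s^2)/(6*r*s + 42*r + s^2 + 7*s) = (6*r + s)/(s + 7)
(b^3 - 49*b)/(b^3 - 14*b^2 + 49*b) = (b + 7)/(b - 7)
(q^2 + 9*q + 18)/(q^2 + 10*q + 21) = (q + 6)/(q + 7)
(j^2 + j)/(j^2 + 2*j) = (j + 1)/(j + 2)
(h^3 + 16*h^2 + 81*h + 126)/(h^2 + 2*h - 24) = (h^2 + 10*h + 21)/(h - 4)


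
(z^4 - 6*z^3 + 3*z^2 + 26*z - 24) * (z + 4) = z^5 - 2*z^4 - 21*z^3 + 38*z^2 + 80*z - 96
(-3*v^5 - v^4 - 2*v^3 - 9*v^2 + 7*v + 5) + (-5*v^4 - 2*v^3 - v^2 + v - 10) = -3*v^5 - 6*v^4 - 4*v^3 - 10*v^2 + 8*v - 5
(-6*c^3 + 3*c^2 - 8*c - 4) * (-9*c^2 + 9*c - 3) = 54*c^5 - 81*c^4 + 117*c^3 - 45*c^2 - 12*c + 12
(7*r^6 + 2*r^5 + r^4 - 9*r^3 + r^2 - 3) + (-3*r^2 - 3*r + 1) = 7*r^6 + 2*r^5 + r^4 - 9*r^3 - 2*r^2 - 3*r - 2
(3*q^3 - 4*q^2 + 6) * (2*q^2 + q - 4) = 6*q^5 - 5*q^4 - 16*q^3 + 28*q^2 + 6*q - 24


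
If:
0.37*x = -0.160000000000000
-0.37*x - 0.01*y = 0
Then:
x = -0.43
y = 16.00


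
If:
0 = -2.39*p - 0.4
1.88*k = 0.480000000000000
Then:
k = 0.26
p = -0.17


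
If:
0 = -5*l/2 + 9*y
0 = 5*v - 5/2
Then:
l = 18*y/5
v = 1/2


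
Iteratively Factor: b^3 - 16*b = (b + 4)*(b^2 - 4*b) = b*(b + 4)*(b - 4)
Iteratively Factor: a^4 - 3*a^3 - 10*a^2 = (a + 2)*(a^3 - 5*a^2) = a*(a + 2)*(a^2 - 5*a) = a*(a - 5)*(a + 2)*(a)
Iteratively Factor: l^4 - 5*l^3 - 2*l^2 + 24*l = (l - 4)*(l^3 - l^2 - 6*l) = (l - 4)*(l + 2)*(l^2 - 3*l) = l*(l - 4)*(l + 2)*(l - 3)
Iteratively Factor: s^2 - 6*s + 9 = (s - 3)*(s - 3)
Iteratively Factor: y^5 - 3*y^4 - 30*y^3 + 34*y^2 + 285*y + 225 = (y + 3)*(y^4 - 6*y^3 - 12*y^2 + 70*y + 75) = (y - 5)*(y + 3)*(y^3 - y^2 - 17*y - 15) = (y - 5)^2*(y + 3)*(y^2 + 4*y + 3) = (y - 5)^2*(y + 1)*(y + 3)*(y + 3)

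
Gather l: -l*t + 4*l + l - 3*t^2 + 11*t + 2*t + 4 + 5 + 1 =l*(5 - t) - 3*t^2 + 13*t + 10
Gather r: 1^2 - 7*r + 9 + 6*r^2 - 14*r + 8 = 6*r^2 - 21*r + 18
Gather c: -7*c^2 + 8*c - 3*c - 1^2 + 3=-7*c^2 + 5*c + 2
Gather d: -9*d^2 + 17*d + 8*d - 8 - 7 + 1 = -9*d^2 + 25*d - 14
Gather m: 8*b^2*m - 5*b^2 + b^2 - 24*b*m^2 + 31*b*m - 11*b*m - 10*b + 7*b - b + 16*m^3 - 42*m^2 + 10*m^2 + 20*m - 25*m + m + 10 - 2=-4*b^2 - 4*b + 16*m^3 + m^2*(-24*b - 32) + m*(8*b^2 + 20*b - 4) + 8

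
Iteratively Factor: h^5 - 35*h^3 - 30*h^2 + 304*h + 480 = (h + 3)*(h^4 - 3*h^3 - 26*h^2 + 48*h + 160) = (h + 2)*(h + 3)*(h^3 - 5*h^2 - 16*h + 80) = (h - 5)*(h + 2)*(h + 3)*(h^2 - 16) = (h - 5)*(h - 4)*(h + 2)*(h + 3)*(h + 4)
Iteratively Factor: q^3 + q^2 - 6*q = (q + 3)*(q^2 - 2*q) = (q - 2)*(q + 3)*(q)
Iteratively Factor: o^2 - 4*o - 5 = (o + 1)*(o - 5)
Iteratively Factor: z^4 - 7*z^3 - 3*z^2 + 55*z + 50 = (z + 2)*(z^3 - 9*z^2 + 15*z + 25) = (z + 1)*(z + 2)*(z^2 - 10*z + 25) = (z - 5)*(z + 1)*(z + 2)*(z - 5)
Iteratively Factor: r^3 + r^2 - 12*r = (r)*(r^2 + r - 12) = r*(r + 4)*(r - 3)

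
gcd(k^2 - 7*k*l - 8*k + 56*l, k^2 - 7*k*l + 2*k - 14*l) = k - 7*l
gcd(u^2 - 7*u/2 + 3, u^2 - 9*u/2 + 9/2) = u - 3/2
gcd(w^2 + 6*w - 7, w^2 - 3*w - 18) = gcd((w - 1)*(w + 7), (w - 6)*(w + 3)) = 1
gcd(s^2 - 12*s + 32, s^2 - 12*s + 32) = s^2 - 12*s + 32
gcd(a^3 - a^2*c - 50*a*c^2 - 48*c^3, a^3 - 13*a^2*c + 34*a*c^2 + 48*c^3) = a^2 - 7*a*c - 8*c^2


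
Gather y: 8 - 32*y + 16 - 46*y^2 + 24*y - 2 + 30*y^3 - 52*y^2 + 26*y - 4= 30*y^3 - 98*y^2 + 18*y + 18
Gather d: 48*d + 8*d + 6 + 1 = 56*d + 7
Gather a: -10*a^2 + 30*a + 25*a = -10*a^2 + 55*a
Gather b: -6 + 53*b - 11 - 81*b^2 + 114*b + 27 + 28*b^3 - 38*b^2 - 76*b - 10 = 28*b^3 - 119*b^2 + 91*b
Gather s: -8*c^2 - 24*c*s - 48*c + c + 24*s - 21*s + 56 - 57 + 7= -8*c^2 - 47*c + s*(3 - 24*c) + 6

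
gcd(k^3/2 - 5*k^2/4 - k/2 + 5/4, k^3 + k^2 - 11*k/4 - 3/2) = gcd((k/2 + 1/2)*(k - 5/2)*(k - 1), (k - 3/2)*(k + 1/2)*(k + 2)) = 1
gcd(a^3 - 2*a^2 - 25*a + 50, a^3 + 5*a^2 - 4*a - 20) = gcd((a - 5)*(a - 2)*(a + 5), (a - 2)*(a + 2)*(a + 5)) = a^2 + 3*a - 10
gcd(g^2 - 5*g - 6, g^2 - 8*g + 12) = g - 6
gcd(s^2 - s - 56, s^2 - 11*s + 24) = s - 8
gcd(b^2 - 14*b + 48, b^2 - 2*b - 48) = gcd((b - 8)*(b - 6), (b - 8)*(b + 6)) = b - 8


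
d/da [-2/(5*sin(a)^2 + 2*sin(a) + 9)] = 4*(5*sin(a) + 1)*cos(a)/(5*sin(a)^2 + 2*sin(a) + 9)^2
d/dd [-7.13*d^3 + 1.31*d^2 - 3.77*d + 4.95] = -21.39*d^2 + 2.62*d - 3.77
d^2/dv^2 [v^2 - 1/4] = 2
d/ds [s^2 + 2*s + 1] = 2*s + 2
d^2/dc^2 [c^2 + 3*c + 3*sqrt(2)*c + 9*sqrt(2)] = 2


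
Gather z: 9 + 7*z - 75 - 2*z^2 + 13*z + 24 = -2*z^2 + 20*z - 42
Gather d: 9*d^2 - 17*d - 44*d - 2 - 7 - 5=9*d^2 - 61*d - 14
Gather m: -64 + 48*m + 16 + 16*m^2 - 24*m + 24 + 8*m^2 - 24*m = 24*m^2 - 24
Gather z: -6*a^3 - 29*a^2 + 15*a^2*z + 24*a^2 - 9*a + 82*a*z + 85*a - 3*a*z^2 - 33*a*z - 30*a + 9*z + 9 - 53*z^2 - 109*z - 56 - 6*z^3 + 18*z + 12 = -6*a^3 - 5*a^2 + 46*a - 6*z^3 + z^2*(-3*a - 53) + z*(15*a^2 + 49*a - 82) - 35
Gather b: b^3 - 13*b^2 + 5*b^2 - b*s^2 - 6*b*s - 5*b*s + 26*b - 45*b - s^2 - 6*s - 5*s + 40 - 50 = b^3 - 8*b^2 + b*(-s^2 - 11*s - 19) - s^2 - 11*s - 10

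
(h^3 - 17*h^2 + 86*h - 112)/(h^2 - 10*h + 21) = (h^2 - 10*h + 16)/(h - 3)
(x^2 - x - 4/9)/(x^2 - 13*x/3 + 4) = (x + 1/3)/(x - 3)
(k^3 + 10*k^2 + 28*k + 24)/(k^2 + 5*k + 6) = (k^2 + 8*k + 12)/(k + 3)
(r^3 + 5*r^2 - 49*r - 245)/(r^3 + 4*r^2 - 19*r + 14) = (r^2 - 2*r - 35)/(r^2 - 3*r + 2)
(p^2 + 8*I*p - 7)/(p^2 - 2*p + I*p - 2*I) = (p + 7*I)/(p - 2)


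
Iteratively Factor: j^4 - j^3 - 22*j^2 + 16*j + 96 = (j + 2)*(j^3 - 3*j^2 - 16*j + 48) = (j - 4)*(j + 2)*(j^2 + j - 12) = (j - 4)*(j + 2)*(j + 4)*(j - 3)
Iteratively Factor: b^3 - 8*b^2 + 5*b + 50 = (b + 2)*(b^2 - 10*b + 25) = (b - 5)*(b + 2)*(b - 5)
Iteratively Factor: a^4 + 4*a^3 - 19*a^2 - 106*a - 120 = (a + 3)*(a^3 + a^2 - 22*a - 40) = (a + 3)*(a + 4)*(a^2 - 3*a - 10) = (a - 5)*(a + 3)*(a + 4)*(a + 2)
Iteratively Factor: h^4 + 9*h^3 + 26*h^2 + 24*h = (h)*(h^3 + 9*h^2 + 26*h + 24) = h*(h + 2)*(h^2 + 7*h + 12) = h*(h + 2)*(h + 4)*(h + 3)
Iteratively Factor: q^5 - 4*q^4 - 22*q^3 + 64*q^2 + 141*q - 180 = (q + 3)*(q^4 - 7*q^3 - q^2 + 67*q - 60) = (q - 4)*(q + 3)*(q^3 - 3*q^2 - 13*q + 15) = (q - 4)*(q - 1)*(q + 3)*(q^2 - 2*q - 15) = (q - 4)*(q - 1)*(q + 3)^2*(q - 5)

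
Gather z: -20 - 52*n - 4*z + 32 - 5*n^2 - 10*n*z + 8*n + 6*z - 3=-5*n^2 - 44*n + z*(2 - 10*n) + 9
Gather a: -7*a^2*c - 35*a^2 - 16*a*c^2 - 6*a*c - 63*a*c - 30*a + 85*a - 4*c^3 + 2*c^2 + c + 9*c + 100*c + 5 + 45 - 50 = a^2*(-7*c - 35) + a*(-16*c^2 - 69*c + 55) - 4*c^3 + 2*c^2 + 110*c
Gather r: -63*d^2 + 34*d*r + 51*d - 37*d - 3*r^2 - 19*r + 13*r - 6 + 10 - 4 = -63*d^2 + 14*d - 3*r^2 + r*(34*d - 6)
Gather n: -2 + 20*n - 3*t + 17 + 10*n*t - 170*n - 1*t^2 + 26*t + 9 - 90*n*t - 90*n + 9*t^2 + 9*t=n*(-80*t - 240) + 8*t^2 + 32*t + 24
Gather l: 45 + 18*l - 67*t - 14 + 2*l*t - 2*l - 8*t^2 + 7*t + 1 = l*(2*t + 16) - 8*t^2 - 60*t + 32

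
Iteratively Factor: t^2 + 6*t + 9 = (t + 3)*(t + 3)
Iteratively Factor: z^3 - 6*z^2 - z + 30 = (z - 3)*(z^2 - 3*z - 10) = (z - 5)*(z - 3)*(z + 2)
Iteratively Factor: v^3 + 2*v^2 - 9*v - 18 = (v - 3)*(v^2 + 5*v + 6) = (v - 3)*(v + 2)*(v + 3)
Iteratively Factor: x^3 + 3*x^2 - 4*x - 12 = (x - 2)*(x^2 + 5*x + 6) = (x - 2)*(x + 2)*(x + 3)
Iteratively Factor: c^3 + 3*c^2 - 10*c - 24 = (c + 2)*(c^2 + c - 12) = (c - 3)*(c + 2)*(c + 4)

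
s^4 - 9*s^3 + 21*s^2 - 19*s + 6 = (s - 6)*(s - 1)^3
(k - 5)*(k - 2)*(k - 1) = k^3 - 8*k^2 + 17*k - 10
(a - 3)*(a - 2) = a^2 - 5*a + 6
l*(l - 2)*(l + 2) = l^3 - 4*l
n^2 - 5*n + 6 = (n - 3)*(n - 2)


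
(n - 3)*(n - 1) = n^2 - 4*n + 3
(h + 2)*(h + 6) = h^2 + 8*h + 12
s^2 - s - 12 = (s - 4)*(s + 3)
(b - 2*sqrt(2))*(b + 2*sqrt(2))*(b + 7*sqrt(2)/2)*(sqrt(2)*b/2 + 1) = sqrt(2)*b^4/2 + 9*b^3/2 - sqrt(2)*b^2/2 - 36*b - 28*sqrt(2)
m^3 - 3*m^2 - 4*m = m*(m - 4)*(m + 1)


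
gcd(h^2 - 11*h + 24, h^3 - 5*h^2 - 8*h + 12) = 1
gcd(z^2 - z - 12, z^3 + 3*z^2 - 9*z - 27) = z + 3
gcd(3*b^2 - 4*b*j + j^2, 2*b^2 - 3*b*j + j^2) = b - j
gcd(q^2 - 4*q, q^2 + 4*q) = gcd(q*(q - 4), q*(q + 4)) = q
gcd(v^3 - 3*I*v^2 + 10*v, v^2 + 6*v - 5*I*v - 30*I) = v - 5*I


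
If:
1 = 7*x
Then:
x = 1/7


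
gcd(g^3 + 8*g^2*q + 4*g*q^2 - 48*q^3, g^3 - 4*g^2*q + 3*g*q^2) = 1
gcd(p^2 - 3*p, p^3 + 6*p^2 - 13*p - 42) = p - 3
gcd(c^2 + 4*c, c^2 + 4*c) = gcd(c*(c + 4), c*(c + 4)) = c^2 + 4*c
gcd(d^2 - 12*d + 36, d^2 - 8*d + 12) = d - 6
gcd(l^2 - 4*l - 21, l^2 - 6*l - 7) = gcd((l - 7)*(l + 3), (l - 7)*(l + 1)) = l - 7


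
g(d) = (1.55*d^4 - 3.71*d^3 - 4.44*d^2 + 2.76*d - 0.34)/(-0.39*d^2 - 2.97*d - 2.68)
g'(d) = (0.78*d + 2.97)*(1.55*d^4 - 3.71*d^3 - 4.44*d^2 + 2.76*d - 0.34)/(-0.39*d^2 - 2.97*d - 2.68)^2 + (6.2*d^3 - 11.13*d^2 - 8.88*d + 2.76)/(-0.39*d^2 - 2.97*d - 2.68)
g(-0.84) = 6.13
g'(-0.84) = -27.96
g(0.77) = 0.38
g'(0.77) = 1.25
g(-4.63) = 358.66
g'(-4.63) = -383.71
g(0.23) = -0.01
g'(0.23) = -0.06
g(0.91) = 0.57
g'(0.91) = 1.36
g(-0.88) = 7.46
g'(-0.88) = -40.10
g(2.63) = 1.30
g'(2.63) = -1.65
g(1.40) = 1.24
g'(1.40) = 1.24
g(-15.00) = -1960.53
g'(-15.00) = 134.65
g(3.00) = 0.44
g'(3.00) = -3.03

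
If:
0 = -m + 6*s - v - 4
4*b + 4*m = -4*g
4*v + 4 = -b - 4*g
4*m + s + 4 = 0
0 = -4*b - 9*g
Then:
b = 972/493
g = -432/493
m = -540/493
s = 188/493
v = -304/493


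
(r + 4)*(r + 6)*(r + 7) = r^3 + 17*r^2 + 94*r + 168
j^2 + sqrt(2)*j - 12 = (j - 2*sqrt(2))*(j + 3*sqrt(2))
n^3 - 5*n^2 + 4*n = n*(n - 4)*(n - 1)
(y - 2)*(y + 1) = y^2 - y - 2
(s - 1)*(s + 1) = s^2 - 1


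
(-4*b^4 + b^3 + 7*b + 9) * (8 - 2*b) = 8*b^5 - 34*b^4 + 8*b^3 - 14*b^2 + 38*b + 72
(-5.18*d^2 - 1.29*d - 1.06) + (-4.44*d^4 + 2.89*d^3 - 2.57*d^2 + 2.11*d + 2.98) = -4.44*d^4 + 2.89*d^3 - 7.75*d^2 + 0.82*d + 1.92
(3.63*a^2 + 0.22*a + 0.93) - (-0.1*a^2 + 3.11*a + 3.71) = 3.73*a^2 - 2.89*a - 2.78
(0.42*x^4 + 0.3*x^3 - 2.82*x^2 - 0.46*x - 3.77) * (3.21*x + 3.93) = 1.3482*x^5 + 2.6136*x^4 - 7.8732*x^3 - 12.5592*x^2 - 13.9095*x - 14.8161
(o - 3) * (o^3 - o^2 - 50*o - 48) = o^4 - 4*o^3 - 47*o^2 + 102*o + 144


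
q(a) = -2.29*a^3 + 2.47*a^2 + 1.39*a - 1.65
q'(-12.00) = -1047.17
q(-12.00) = 4294.47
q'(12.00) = -928.61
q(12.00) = -3586.41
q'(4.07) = -92.31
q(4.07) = -109.47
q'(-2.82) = -67.17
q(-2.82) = 65.43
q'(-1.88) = -32.18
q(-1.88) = 19.68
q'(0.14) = 1.95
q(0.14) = -1.41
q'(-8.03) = -481.26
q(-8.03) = 1332.18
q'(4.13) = -95.39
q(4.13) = -115.10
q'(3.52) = -66.34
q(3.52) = -66.03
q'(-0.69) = -5.29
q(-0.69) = -0.68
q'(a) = -6.87*a^2 + 4.94*a + 1.39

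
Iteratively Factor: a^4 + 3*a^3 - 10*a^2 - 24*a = (a - 3)*(a^3 + 6*a^2 + 8*a) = (a - 3)*(a + 2)*(a^2 + 4*a) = a*(a - 3)*(a + 2)*(a + 4)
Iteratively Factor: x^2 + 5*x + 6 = (x + 2)*(x + 3)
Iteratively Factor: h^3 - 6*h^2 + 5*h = (h - 5)*(h^2 - h) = h*(h - 5)*(h - 1)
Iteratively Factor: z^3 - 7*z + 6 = (z + 3)*(z^2 - 3*z + 2) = (z - 2)*(z + 3)*(z - 1)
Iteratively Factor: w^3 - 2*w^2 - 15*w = (w)*(w^2 - 2*w - 15) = w*(w - 5)*(w + 3)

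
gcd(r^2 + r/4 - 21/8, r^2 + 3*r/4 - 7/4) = r + 7/4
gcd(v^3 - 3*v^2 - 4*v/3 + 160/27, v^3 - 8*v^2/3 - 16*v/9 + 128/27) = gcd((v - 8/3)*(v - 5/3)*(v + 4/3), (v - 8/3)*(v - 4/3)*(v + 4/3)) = v^2 - 4*v/3 - 32/9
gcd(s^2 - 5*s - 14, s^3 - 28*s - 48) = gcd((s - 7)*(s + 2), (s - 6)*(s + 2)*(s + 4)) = s + 2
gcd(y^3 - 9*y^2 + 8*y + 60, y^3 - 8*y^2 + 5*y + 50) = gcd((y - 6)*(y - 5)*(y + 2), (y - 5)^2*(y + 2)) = y^2 - 3*y - 10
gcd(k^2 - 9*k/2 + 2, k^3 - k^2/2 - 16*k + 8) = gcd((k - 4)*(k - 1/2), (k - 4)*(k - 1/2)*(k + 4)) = k^2 - 9*k/2 + 2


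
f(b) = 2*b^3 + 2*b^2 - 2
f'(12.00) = 912.00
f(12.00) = 3742.00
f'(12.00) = 912.00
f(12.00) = 3742.00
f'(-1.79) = 12.06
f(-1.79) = -7.06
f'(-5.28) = 146.15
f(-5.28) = -240.64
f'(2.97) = 64.81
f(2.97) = 68.04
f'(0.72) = 5.99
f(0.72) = -0.22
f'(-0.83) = 0.81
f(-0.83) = -1.77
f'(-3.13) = 46.26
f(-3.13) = -43.73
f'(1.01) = 10.16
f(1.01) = 2.10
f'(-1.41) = 6.29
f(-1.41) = -3.63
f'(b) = 6*b^2 + 4*b = 2*b*(3*b + 2)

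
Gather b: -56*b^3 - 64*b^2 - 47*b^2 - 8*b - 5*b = -56*b^3 - 111*b^2 - 13*b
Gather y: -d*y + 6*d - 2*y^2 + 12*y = 6*d - 2*y^2 + y*(12 - d)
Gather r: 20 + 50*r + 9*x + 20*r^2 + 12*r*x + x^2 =20*r^2 + r*(12*x + 50) + x^2 + 9*x + 20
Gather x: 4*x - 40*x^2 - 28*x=-40*x^2 - 24*x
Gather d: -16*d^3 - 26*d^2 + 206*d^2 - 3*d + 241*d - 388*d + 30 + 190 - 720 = -16*d^3 + 180*d^2 - 150*d - 500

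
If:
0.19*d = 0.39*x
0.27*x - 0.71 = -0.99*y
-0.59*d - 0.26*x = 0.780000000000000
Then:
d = -1.09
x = -0.53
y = 0.86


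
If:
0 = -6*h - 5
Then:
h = -5/6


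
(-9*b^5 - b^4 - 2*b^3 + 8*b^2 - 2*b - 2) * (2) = -18*b^5 - 2*b^4 - 4*b^3 + 16*b^2 - 4*b - 4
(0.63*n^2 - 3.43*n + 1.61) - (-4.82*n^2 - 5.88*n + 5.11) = 5.45*n^2 + 2.45*n - 3.5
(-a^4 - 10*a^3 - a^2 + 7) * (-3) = 3*a^4 + 30*a^3 + 3*a^2 - 21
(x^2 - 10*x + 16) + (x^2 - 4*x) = 2*x^2 - 14*x + 16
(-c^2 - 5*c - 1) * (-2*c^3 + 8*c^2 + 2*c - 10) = 2*c^5 + 2*c^4 - 40*c^3 - 8*c^2 + 48*c + 10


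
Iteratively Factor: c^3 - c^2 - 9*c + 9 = (c - 3)*(c^2 + 2*c - 3) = (c - 3)*(c - 1)*(c + 3)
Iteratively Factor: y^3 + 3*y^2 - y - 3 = (y - 1)*(y^2 + 4*y + 3) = (y - 1)*(y + 3)*(y + 1)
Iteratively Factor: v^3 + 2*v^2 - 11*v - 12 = (v + 4)*(v^2 - 2*v - 3) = (v - 3)*(v + 4)*(v + 1)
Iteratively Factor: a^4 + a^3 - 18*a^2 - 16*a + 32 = (a - 4)*(a^3 + 5*a^2 + 2*a - 8) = (a - 4)*(a + 4)*(a^2 + a - 2) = (a - 4)*(a + 2)*(a + 4)*(a - 1)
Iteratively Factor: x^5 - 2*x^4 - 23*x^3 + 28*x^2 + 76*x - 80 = (x - 5)*(x^4 + 3*x^3 - 8*x^2 - 12*x + 16) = (x - 5)*(x + 2)*(x^3 + x^2 - 10*x + 8) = (x - 5)*(x + 2)*(x + 4)*(x^2 - 3*x + 2) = (x - 5)*(x - 2)*(x + 2)*(x + 4)*(x - 1)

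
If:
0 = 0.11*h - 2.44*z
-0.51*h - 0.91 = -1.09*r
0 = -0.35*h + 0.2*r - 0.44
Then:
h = -1.06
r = 0.34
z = -0.05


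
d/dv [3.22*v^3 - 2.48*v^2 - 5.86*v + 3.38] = 9.66*v^2 - 4.96*v - 5.86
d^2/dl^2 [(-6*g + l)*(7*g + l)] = 2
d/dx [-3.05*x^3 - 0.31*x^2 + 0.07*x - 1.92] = -9.15*x^2 - 0.62*x + 0.07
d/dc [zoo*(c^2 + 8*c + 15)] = zoo*(c + 4)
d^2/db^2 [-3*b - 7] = 0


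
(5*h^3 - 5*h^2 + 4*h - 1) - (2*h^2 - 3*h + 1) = 5*h^3 - 7*h^2 + 7*h - 2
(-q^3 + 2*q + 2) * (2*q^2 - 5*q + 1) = -2*q^5 + 5*q^4 + 3*q^3 - 6*q^2 - 8*q + 2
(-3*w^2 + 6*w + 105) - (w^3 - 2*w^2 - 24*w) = -w^3 - w^2 + 30*w + 105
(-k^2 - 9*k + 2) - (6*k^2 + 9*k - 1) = -7*k^2 - 18*k + 3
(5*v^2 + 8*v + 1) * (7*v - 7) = 35*v^3 + 21*v^2 - 49*v - 7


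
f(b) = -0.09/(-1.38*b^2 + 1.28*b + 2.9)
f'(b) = -0.09*(2.76*b - 1.28)/(-1.38*b^2 + 1.28*b + 2.9)^2 = (0.1152 - 0.2484*b)/(-1.38*b^2 + 1.28*b + 2.9)^2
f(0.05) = -0.03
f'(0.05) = 0.01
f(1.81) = -0.13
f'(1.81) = -0.69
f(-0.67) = -0.06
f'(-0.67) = 0.14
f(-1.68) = 0.03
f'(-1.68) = 0.05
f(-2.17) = 0.01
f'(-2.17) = 0.02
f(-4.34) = 0.00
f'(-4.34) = 0.00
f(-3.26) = 0.01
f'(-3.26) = 0.00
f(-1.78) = 0.02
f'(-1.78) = 0.04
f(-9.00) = 0.00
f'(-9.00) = 0.00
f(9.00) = 0.00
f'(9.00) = -0.00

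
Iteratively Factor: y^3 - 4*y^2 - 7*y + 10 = (y + 2)*(y^2 - 6*y + 5) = (y - 1)*(y + 2)*(y - 5)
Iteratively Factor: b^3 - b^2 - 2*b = (b + 1)*(b^2 - 2*b) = (b - 2)*(b + 1)*(b)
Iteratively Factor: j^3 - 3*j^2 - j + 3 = (j - 3)*(j^2 - 1) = (j - 3)*(j + 1)*(j - 1)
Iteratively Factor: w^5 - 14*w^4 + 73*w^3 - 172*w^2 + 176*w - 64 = (w - 1)*(w^4 - 13*w^3 + 60*w^2 - 112*w + 64) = (w - 4)*(w - 1)*(w^3 - 9*w^2 + 24*w - 16) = (w - 4)*(w - 1)^2*(w^2 - 8*w + 16) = (w - 4)^2*(w - 1)^2*(w - 4)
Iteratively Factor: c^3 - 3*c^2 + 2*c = (c - 1)*(c^2 - 2*c) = c*(c - 1)*(c - 2)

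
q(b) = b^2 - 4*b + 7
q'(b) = 2*b - 4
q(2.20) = 3.04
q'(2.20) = 0.40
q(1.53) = 3.22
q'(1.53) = -0.94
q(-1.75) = 17.06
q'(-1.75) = -7.50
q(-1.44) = 14.83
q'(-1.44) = -6.88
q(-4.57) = 46.16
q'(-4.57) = -13.14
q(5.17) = 13.05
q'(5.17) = 6.34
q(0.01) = 6.96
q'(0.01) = -3.98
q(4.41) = 8.81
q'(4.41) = 4.82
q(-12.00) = 199.00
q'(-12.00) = -28.00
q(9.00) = 52.00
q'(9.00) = 14.00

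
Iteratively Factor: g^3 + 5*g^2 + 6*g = (g + 3)*(g^2 + 2*g) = g*(g + 3)*(g + 2)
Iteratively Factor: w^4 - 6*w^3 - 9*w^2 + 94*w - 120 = (w - 5)*(w^3 - w^2 - 14*w + 24) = (w - 5)*(w + 4)*(w^2 - 5*w + 6) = (w - 5)*(w - 2)*(w + 4)*(w - 3)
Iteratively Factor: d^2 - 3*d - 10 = (d + 2)*(d - 5)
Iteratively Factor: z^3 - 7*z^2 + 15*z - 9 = (z - 3)*(z^2 - 4*z + 3) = (z - 3)^2*(z - 1)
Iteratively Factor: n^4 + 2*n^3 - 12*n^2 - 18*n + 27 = (n - 3)*(n^3 + 5*n^2 + 3*n - 9) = (n - 3)*(n + 3)*(n^2 + 2*n - 3) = (n - 3)*(n + 3)^2*(n - 1)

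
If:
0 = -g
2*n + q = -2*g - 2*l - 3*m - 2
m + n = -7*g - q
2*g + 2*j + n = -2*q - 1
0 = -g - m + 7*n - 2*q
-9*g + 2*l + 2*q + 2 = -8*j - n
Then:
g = 0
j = 1/2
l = -2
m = 18/17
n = -2/17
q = -16/17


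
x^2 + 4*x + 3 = (x + 1)*(x + 3)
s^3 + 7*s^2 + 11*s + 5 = (s + 1)^2*(s + 5)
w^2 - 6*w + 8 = (w - 4)*(w - 2)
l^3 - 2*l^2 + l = l*(l - 1)^2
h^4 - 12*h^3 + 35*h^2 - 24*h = h*(h - 8)*(h - 3)*(h - 1)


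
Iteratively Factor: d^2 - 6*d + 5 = (d - 5)*(d - 1)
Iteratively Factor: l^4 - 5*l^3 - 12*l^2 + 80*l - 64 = (l - 4)*(l^3 - l^2 - 16*l + 16) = (l - 4)*(l - 1)*(l^2 - 16) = (l - 4)^2*(l - 1)*(l + 4)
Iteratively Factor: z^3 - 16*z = (z - 4)*(z^2 + 4*z) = (z - 4)*(z + 4)*(z)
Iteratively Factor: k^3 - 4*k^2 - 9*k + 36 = (k - 4)*(k^2 - 9) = (k - 4)*(k + 3)*(k - 3)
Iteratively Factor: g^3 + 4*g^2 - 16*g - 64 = (g + 4)*(g^2 - 16) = (g - 4)*(g + 4)*(g + 4)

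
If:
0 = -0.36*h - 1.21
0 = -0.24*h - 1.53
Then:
No Solution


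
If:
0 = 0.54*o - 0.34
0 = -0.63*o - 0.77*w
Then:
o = 0.63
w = -0.52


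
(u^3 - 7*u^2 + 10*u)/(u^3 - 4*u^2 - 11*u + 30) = u/(u + 3)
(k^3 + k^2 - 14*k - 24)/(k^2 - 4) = (k^2 - k - 12)/(k - 2)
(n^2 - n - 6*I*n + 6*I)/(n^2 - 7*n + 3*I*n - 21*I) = (n^2 - n - 6*I*n + 6*I)/(n^2 - 7*n + 3*I*n - 21*I)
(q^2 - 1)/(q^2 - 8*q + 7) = (q + 1)/(q - 7)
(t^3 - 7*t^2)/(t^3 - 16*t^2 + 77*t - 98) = t^2/(t^2 - 9*t + 14)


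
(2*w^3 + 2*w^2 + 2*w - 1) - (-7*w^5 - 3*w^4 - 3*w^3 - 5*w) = 7*w^5 + 3*w^4 + 5*w^3 + 2*w^2 + 7*w - 1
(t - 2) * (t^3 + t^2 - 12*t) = t^4 - t^3 - 14*t^2 + 24*t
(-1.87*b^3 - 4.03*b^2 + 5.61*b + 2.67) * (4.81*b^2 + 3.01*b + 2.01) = -8.9947*b^5 - 25.013*b^4 + 11.0951*b^3 + 21.6285*b^2 + 19.3128*b + 5.3667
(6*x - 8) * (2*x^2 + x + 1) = 12*x^3 - 10*x^2 - 2*x - 8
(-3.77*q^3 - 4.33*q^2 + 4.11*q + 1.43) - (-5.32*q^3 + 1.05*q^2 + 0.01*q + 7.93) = 1.55*q^3 - 5.38*q^2 + 4.1*q - 6.5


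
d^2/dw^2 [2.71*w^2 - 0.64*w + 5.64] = 5.42000000000000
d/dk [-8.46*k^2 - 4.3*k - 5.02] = -16.92*k - 4.3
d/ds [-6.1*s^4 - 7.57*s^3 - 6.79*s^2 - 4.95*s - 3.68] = -24.4*s^3 - 22.71*s^2 - 13.58*s - 4.95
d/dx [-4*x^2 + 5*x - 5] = 5 - 8*x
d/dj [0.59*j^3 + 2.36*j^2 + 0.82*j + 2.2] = 1.77*j^2 + 4.72*j + 0.82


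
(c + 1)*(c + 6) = c^2 + 7*c + 6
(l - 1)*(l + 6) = l^2 + 5*l - 6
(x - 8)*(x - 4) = x^2 - 12*x + 32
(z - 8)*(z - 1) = z^2 - 9*z + 8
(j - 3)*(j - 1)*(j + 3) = j^3 - j^2 - 9*j + 9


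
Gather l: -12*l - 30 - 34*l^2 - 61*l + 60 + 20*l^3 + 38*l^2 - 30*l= 20*l^3 + 4*l^2 - 103*l + 30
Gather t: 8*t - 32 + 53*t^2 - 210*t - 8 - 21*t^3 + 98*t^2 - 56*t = -21*t^3 + 151*t^2 - 258*t - 40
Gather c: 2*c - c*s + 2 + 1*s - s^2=c*(2 - s) - s^2 + s + 2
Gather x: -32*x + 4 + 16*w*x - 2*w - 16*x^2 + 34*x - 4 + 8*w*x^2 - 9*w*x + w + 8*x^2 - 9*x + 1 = -w + x^2*(8*w - 8) + x*(7*w - 7) + 1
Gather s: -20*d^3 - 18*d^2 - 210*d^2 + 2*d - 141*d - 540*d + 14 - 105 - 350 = -20*d^3 - 228*d^2 - 679*d - 441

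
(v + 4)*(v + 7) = v^2 + 11*v + 28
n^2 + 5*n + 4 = (n + 1)*(n + 4)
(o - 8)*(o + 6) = o^2 - 2*o - 48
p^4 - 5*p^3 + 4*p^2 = p^2*(p - 4)*(p - 1)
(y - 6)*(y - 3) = y^2 - 9*y + 18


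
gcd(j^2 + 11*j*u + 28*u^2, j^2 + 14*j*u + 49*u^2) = j + 7*u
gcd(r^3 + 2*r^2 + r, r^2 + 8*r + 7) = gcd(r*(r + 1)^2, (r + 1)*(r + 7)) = r + 1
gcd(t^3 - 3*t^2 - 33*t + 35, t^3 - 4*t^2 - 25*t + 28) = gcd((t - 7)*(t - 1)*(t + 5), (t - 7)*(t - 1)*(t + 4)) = t^2 - 8*t + 7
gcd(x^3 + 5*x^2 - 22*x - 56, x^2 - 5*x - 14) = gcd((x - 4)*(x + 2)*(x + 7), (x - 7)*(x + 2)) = x + 2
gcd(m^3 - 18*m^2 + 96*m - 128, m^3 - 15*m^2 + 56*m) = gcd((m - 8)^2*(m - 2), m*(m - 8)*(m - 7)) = m - 8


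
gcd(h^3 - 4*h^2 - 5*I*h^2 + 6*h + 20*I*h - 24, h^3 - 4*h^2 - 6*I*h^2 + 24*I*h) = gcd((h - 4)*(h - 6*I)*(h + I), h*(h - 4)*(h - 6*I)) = h^2 + h*(-4 - 6*I) + 24*I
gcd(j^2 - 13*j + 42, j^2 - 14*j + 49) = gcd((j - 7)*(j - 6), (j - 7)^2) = j - 7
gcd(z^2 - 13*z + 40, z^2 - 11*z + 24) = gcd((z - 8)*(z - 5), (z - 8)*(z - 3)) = z - 8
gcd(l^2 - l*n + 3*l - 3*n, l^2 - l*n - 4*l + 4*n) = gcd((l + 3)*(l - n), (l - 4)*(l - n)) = l - n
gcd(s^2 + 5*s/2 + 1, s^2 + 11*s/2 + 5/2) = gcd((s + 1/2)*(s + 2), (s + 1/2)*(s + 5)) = s + 1/2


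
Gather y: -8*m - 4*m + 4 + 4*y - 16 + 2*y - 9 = -12*m + 6*y - 21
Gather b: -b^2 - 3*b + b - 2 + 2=-b^2 - 2*b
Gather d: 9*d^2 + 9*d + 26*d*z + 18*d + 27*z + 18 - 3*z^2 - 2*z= 9*d^2 + d*(26*z + 27) - 3*z^2 + 25*z + 18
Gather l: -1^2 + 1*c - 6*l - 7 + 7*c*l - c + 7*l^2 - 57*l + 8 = 7*l^2 + l*(7*c - 63)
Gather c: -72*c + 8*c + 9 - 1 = 8 - 64*c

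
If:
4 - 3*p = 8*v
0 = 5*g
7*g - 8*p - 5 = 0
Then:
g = 0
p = -5/8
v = 47/64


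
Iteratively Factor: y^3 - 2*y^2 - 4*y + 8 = (y + 2)*(y^2 - 4*y + 4) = (y - 2)*(y + 2)*(y - 2)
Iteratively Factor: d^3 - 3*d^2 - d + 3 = (d + 1)*(d^2 - 4*d + 3) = (d - 3)*(d + 1)*(d - 1)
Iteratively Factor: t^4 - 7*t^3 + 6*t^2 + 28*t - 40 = (t - 2)*(t^3 - 5*t^2 - 4*t + 20) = (t - 2)*(t + 2)*(t^2 - 7*t + 10) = (t - 2)^2*(t + 2)*(t - 5)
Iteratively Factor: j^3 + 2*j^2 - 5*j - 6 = (j + 3)*(j^2 - j - 2) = (j - 2)*(j + 3)*(j + 1)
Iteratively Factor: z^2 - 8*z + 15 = (z - 5)*(z - 3)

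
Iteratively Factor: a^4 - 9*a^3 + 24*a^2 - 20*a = (a - 2)*(a^3 - 7*a^2 + 10*a) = (a - 5)*(a - 2)*(a^2 - 2*a) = a*(a - 5)*(a - 2)*(a - 2)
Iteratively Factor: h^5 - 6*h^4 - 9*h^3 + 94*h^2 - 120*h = (h + 4)*(h^4 - 10*h^3 + 31*h^2 - 30*h) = (h - 2)*(h + 4)*(h^3 - 8*h^2 + 15*h) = (h - 3)*(h - 2)*(h + 4)*(h^2 - 5*h) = h*(h - 3)*(h - 2)*(h + 4)*(h - 5)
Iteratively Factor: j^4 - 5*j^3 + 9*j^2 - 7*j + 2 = (j - 1)*(j^3 - 4*j^2 + 5*j - 2) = (j - 2)*(j - 1)*(j^2 - 2*j + 1) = (j - 2)*(j - 1)^2*(j - 1)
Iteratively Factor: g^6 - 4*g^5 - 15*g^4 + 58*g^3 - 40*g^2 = (g)*(g^5 - 4*g^4 - 15*g^3 + 58*g^2 - 40*g) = g*(g + 4)*(g^4 - 8*g^3 + 17*g^2 - 10*g) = g^2*(g + 4)*(g^3 - 8*g^2 + 17*g - 10) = g^2*(g - 2)*(g + 4)*(g^2 - 6*g + 5) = g^2*(g - 5)*(g - 2)*(g + 4)*(g - 1)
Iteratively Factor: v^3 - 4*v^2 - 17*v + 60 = (v - 5)*(v^2 + v - 12) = (v - 5)*(v - 3)*(v + 4)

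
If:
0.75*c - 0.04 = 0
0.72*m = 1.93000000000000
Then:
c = 0.05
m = 2.68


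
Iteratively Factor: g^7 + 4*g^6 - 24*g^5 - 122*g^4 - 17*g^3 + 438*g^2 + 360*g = (g - 2)*(g^6 + 6*g^5 - 12*g^4 - 146*g^3 - 309*g^2 - 180*g) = (g - 2)*(g + 3)*(g^5 + 3*g^4 - 21*g^3 - 83*g^2 - 60*g) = (g - 5)*(g - 2)*(g + 3)*(g^4 + 8*g^3 + 19*g^2 + 12*g) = (g - 5)*(g - 2)*(g + 3)^2*(g^3 + 5*g^2 + 4*g) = g*(g - 5)*(g - 2)*(g + 3)^2*(g^2 + 5*g + 4) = g*(g - 5)*(g - 2)*(g + 3)^2*(g + 4)*(g + 1)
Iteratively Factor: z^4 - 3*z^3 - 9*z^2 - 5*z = (z + 1)*(z^3 - 4*z^2 - 5*z) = z*(z + 1)*(z^2 - 4*z - 5) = z*(z - 5)*(z + 1)*(z + 1)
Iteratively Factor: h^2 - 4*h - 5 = (h + 1)*(h - 5)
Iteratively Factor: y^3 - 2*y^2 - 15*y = (y + 3)*(y^2 - 5*y) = y*(y + 3)*(y - 5)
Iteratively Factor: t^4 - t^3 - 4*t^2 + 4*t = (t)*(t^3 - t^2 - 4*t + 4) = t*(t - 1)*(t^2 - 4) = t*(t - 1)*(t + 2)*(t - 2)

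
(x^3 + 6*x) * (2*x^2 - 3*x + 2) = 2*x^5 - 3*x^4 + 14*x^3 - 18*x^2 + 12*x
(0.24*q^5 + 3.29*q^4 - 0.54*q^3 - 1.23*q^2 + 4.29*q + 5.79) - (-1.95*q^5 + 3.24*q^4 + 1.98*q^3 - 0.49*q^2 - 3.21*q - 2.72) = 2.19*q^5 + 0.0499999999999998*q^4 - 2.52*q^3 - 0.74*q^2 + 7.5*q + 8.51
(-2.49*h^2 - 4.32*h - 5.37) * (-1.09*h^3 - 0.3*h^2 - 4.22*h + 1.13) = 2.7141*h^5 + 5.4558*h^4 + 17.6571*h^3 + 17.0277*h^2 + 17.7798*h - 6.0681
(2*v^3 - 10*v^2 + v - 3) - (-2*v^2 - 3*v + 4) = 2*v^3 - 8*v^2 + 4*v - 7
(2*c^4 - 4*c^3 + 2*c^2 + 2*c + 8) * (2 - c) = -2*c^5 + 8*c^4 - 10*c^3 + 2*c^2 - 4*c + 16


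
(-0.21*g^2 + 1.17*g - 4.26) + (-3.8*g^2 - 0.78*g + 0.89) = -4.01*g^2 + 0.39*g - 3.37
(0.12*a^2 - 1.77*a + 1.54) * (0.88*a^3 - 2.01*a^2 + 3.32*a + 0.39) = 0.1056*a^5 - 1.7988*a^4 + 5.3113*a^3 - 8.925*a^2 + 4.4225*a + 0.6006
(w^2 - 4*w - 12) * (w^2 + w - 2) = w^4 - 3*w^3 - 18*w^2 - 4*w + 24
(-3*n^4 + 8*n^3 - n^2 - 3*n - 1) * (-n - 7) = 3*n^5 + 13*n^4 - 55*n^3 + 10*n^2 + 22*n + 7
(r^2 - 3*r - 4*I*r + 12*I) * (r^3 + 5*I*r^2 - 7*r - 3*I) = r^5 - 3*r^4 + I*r^4 + 13*r^3 - 3*I*r^3 - 39*r^2 + 25*I*r^2 - 12*r - 75*I*r + 36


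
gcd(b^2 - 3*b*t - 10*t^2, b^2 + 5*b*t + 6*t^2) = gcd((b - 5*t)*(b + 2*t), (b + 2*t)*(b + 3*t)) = b + 2*t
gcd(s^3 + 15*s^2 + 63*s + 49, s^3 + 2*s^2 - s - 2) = s + 1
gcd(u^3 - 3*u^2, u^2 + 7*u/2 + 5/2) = 1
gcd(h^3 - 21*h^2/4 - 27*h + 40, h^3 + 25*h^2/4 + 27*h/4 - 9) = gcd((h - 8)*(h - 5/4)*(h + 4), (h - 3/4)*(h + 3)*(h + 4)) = h + 4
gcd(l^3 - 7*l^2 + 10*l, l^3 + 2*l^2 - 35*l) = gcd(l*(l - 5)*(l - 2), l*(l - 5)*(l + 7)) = l^2 - 5*l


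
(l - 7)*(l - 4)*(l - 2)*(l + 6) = l^4 - 7*l^3 - 28*l^2 + 244*l - 336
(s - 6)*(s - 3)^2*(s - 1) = s^4 - 13*s^3 + 57*s^2 - 99*s + 54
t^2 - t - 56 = (t - 8)*(t + 7)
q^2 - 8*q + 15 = (q - 5)*(q - 3)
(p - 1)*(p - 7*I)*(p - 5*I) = p^3 - p^2 - 12*I*p^2 - 35*p + 12*I*p + 35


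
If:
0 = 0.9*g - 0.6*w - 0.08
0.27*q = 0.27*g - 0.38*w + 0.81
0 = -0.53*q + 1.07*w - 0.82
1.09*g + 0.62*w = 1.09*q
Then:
No Solution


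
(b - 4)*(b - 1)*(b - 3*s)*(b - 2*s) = b^4 - 5*b^3*s - 5*b^3 + 6*b^2*s^2 + 25*b^2*s + 4*b^2 - 30*b*s^2 - 20*b*s + 24*s^2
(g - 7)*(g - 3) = g^2 - 10*g + 21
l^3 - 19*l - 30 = (l - 5)*(l + 2)*(l + 3)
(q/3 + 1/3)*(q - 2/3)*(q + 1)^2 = q^4/3 + 7*q^3/9 + q^2/3 - q/3 - 2/9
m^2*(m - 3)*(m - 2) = m^4 - 5*m^3 + 6*m^2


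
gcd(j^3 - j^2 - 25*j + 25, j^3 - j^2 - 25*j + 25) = j^3 - j^2 - 25*j + 25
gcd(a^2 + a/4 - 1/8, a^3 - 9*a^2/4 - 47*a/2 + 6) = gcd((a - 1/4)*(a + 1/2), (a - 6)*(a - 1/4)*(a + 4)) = a - 1/4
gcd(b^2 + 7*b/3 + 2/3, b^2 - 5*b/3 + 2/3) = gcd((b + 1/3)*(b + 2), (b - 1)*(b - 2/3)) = 1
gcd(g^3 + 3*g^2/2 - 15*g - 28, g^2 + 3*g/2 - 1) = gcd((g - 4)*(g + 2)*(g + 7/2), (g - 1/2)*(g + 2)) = g + 2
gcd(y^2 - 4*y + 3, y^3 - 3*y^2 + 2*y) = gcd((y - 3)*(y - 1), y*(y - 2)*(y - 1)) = y - 1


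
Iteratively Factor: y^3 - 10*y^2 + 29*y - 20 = (y - 1)*(y^2 - 9*y + 20) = (y - 5)*(y - 1)*(y - 4)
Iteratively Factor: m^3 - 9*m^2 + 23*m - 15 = (m - 1)*(m^2 - 8*m + 15) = (m - 5)*(m - 1)*(m - 3)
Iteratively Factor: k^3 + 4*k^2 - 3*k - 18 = (k - 2)*(k^2 + 6*k + 9) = (k - 2)*(k + 3)*(k + 3)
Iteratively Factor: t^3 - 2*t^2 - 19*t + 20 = (t - 5)*(t^2 + 3*t - 4) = (t - 5)*(t + 4)*(t - 1)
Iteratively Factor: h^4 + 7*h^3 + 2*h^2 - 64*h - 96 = (h + 2)*(h^3 + 5*h^2 - 8*h - 48) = (h + 2)*(h + 4)*(h^2 + h - 12) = (h - 3)*(h + 2)*(h + 4)*(h + 4)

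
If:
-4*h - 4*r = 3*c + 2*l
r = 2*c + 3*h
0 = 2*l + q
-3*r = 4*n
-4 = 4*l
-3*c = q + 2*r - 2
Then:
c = -6/23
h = 7/23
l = -1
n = -27/92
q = 2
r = 9/23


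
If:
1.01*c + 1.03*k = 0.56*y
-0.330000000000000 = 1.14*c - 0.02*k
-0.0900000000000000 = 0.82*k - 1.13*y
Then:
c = -0.28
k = 0.53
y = 0.46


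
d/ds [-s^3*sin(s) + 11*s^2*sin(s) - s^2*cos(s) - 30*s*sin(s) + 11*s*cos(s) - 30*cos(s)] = -s^3*cos(s) - 2*s^2*sin(s) + 11*s^2*cos(s) + 11*s*sin(s) - 32*s*cos(s) + 11*cos(s)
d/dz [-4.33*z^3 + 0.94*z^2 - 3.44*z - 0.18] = -12.99*z^2 + 1.88*z - 3.44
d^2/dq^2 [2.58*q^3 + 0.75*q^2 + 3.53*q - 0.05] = 15.48*q + 1.5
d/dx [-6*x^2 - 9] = -12*x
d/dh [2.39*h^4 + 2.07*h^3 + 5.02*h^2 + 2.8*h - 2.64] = 9.56*h^3 + 6.21*h^2 + 10.04*h + 2.8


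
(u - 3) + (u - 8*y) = 2*u - 8*y - 3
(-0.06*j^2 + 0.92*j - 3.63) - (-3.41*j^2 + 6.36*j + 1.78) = 3.35*j^2 - 5.44*j - 5.41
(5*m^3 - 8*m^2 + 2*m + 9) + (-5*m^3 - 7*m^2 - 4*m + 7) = -15*m^2 - 2*m + 16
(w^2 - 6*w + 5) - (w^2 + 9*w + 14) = -15*w - 9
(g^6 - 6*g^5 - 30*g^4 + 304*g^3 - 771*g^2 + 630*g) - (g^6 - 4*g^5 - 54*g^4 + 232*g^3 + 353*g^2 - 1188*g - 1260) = -2*g^5 + 24*g^4 + 72*g^3 - 1124*g^2 + 1818*g + 1260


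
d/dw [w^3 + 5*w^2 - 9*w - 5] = 3*w^2 + 10*w - 9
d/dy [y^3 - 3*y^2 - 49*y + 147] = 3*y^2 - 6*y - 49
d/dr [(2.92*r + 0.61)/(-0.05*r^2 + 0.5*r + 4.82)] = (0.146*r^2 + 0.0609999999999999*r + 13.7694)/(0.0025*r^4 - 0.05*r^3 - 0.232*r^2 + 4.82*r + 23.2324)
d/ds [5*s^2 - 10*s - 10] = 10*s - 10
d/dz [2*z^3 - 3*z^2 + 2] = 6*z*(z - 1)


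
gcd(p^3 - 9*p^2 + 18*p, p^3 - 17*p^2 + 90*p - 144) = p^2 - 9*p + 18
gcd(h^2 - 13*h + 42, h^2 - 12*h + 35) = h - 7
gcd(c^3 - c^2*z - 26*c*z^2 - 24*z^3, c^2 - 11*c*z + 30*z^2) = -c + 6*z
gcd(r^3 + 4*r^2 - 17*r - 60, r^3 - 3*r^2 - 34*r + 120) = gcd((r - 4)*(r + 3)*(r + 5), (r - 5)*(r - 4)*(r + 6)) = r - 4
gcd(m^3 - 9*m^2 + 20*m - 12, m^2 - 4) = m - 2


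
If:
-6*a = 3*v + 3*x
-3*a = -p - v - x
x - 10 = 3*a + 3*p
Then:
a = x/18 - 5/9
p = 5*x/18 - 25/9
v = 10/9 - 10*x/9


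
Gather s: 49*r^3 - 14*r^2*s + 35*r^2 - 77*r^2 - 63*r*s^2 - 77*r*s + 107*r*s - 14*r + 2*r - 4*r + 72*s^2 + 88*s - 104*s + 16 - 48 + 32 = 49*r^3 - 42*r^2 - 16*r + s^2*(72 - 63*r) + s*(-14*r^2 + 30*r - 16)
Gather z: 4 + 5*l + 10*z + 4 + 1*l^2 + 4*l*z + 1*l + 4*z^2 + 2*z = l^2 + 6*l + 4*z^2 + z*(4*l + 12) + 8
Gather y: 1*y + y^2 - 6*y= y^2 - 5*y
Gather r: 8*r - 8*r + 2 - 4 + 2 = 0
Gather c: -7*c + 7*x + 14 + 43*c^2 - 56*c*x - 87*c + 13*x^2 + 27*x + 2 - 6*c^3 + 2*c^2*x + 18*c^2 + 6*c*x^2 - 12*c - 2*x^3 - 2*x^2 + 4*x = -6*c^3 + c^2*(2*x + 61) + c*(6*x^2 - 56*x - 106) - 2*x^3 + 11*x^2 + 38*x + 16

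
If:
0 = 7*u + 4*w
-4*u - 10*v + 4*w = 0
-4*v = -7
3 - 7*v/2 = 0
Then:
No Solution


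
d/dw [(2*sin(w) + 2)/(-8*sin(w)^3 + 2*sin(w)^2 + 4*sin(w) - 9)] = 2*(16*sin(w)^3 + 22*sin(w)^2 - 4*sin(w) - 13)*cos(w)/(2*sin(w) - 2*sin(3*w) + cos(2*w) + 8)^2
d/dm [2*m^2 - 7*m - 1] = 4*m - 7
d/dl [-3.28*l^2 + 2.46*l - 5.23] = 2.46 - 6.56*l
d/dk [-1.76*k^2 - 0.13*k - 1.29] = -3.52*k - 0.13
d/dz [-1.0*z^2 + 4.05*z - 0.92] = 4.05 - 2.0*z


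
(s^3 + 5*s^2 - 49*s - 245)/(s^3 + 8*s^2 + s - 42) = (s^2 - 2*s - 35)/(s^2 + s - 6)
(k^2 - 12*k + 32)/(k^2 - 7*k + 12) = (k - 8)/(k - 3)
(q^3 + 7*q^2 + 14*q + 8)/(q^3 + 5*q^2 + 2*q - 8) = (q + 1)/(q - 1)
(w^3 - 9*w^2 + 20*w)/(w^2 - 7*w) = (w^2 - 9*w + 20)/(w - 7)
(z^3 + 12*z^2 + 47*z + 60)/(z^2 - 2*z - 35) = (z^2 + 7*z + 12)/(z - 7)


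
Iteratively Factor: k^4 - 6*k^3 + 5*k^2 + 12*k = (k + 1)*(k^3 - 7*k^2 + 12*k) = (k - 3)*(k + 1)*(k^2 - 4*k) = k*(k - 3)*(k + 1)*(k - 4)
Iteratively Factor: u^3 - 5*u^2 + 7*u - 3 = (u - 1)*(u^2 - 4*u + 3) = (u - 1)^2*(u - 3)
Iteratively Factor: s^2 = (s)*(s)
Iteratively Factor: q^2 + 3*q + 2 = (q + 2)*(q + 1)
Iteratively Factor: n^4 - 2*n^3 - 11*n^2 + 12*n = (n + 3)*(n^3 - 5*n^2 + 4*n) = (n - 4)*(n + 3)*(n^2 - n) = (n - 4)*(n - 1)*(n + 3)*(n)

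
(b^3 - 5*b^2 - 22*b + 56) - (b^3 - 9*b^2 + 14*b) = 4*b^2 - 36*b + 56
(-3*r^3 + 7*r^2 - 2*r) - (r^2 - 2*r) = -3*r^3 + 6*r^2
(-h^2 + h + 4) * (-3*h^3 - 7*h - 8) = 3*h^5 - 3*h^4 - 5*h^3 + h^2 - 36*h - 32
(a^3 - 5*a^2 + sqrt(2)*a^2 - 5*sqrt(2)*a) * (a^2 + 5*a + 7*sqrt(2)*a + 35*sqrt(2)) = a^5 + 8*sqrt(2)*a^4 - 11*a^3 - 200*sqrt(2)*a^2 - 350*a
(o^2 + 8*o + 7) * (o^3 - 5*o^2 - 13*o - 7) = o^5 + 3*o^4 - 46*o^3 - 146*o^2 - 147*o - 49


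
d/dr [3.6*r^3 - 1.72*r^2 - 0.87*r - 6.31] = 10.8*r^2 - 3.44*r - 0.87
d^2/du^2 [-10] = 0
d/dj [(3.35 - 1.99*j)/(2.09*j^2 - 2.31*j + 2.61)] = (4.1591*j^2 - 14.003*j + 2.5446)/(4.3681*j^4 - 9.6558*j^3 + 16.2459*j^2 - 12.0582*j + 6.8121)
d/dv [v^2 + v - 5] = 2*v + 1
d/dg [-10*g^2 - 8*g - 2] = -20*g - 8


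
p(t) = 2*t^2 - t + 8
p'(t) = 4*t - 1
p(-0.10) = 8.12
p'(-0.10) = -1.40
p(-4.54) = 53.76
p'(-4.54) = -19.16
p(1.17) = 9.57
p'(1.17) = 3.68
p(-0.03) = 8.03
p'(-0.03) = -1.12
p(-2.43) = 22.24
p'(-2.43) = -10.72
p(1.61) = 11.57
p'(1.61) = 5.44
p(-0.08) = 8.09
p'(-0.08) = -1.32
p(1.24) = 9.84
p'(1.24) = 3.96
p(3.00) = 23.00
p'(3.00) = 11.00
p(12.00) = 284.00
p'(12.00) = 47.00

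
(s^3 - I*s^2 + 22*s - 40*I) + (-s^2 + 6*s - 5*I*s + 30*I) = s^3 - s^2 - I*s^2 + 28*s - 5*I*s - 10*I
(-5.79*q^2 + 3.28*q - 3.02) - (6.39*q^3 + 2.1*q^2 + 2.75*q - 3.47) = -6.39*q^3 - 7.89*q^2 + 0.53*q + 0.45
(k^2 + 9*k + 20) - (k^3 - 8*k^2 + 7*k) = -k^3 + 9*k^2 + 2*k + 20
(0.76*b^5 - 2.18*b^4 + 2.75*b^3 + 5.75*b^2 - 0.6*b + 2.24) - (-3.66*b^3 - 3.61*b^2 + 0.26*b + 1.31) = 0.76*b^5 - 2.18*b^4 + 6.41*b^3 + 9.36*b^2 - 0.86*b + 0.93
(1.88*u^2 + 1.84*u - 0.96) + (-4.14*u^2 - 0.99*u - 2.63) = -2.26*u^2 + 0.85*u - 3.59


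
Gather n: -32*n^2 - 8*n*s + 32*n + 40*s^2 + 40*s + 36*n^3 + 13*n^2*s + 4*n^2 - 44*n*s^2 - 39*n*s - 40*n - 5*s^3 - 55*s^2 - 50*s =36*n^3 + n^2*(13*s - 28) + n*(-44*s^2 - 47*s - 8) - 5*s^3 - 15*s^2 - 10*s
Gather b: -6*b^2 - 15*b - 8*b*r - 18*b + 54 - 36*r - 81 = -6*b^2 + b*(-8*r - 33) - 36*r - 27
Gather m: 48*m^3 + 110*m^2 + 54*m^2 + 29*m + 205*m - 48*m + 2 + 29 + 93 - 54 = 48*m^3 + 164*m^2 + 186*m + 70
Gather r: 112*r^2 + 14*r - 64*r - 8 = 112*r^2 - 50*r - 8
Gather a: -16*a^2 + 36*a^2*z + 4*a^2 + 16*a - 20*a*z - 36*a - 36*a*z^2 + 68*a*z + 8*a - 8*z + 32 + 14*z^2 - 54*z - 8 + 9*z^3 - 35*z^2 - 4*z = a^2*(36*z - 12) + a*(-36*z^2 + 48*z - 12) + 9*z^3 - 21*z^2 - 66*z + 24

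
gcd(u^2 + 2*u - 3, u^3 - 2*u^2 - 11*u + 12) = u^2 + 2*u - 3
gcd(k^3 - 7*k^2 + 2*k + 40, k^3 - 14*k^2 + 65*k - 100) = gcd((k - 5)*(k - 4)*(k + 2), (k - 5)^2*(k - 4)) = k^2 - 9*k + 20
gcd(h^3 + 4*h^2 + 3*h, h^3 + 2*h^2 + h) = h^2 + h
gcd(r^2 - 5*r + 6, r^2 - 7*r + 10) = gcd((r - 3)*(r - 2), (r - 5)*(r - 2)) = r - 2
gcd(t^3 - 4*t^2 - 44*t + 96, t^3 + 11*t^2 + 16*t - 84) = t^2 + 4*t - 12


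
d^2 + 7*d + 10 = (d + 2)*(d + 5)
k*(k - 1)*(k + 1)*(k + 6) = k^4 + 6*k^3 - k^2 - 6*k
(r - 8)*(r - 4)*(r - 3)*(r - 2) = r^4 - 17*r^3 + 98*r^2 - 232*r + 192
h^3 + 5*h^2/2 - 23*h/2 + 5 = (h - 2)*(h - 1/2)*(h + 5)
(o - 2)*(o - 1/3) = o^2 - 7*o/3 + 2/3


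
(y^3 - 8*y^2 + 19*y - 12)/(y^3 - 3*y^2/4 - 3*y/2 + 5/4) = 4*(y^2 - 7*y + 12)/(4*y^2 + y - 5)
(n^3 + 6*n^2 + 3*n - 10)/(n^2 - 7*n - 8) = (-n^3 - 6*n^2 - 3*n + 10)/(-n^2 + 7*n + 8)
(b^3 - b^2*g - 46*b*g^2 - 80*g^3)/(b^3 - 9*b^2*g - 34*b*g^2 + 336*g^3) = (b^2 + 7*b*g + 10*g^2)/(b^2 - b*g - 42*g^2)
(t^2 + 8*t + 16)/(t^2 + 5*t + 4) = (t + 4)/(t + 1)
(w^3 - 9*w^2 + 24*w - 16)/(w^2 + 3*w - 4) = (w^2 - 8*w + 16)/(w + 4)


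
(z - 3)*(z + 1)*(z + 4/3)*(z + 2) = z^4 + 4*z^3/3 - 7*z^2 - 46*z/3 - 8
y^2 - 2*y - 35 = (y - 7)*(y + 5)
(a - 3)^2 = a^2 - 6*a + 9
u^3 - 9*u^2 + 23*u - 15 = (u - 5)*(u - 3)*(u - 1)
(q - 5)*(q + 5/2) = q^2 - 5*q/2 - 25/2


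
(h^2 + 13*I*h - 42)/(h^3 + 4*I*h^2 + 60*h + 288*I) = (h + 7*I)/(h^2 - 2*I*h + 48)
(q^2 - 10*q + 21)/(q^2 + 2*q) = (q^2 - 10*q + 21)/(q*(q + 2))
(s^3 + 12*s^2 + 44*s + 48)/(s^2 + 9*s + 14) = (s^2 + 10*s + 24)/(s + 7)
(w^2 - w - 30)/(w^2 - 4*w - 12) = (w + 5)/(w + 2)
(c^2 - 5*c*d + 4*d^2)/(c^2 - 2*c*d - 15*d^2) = (-c^2 + 5*c*d - 4*d^2)/(-c^2 + 2*c*d + 15*d^2)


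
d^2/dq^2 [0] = 0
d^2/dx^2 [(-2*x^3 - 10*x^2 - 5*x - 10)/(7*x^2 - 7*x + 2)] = 46*(-35*x^3 - 42*x^2 + 72*x - 20)/(343*x^6 - 1029*x^5 + 1323*x^4 - 931*x^3 + 378*x^2 - 84*x + 8)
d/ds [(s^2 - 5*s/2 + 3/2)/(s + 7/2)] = (4*s^2 + 28*s - 41)/(4*s^2 + 28*s + 49)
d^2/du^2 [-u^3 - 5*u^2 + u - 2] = -6*u - 10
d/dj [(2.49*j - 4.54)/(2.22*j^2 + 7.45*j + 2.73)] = (-5.5278*j^2 + 20.1576*j + 40.6207)/(4.9284*j^4 + 33.078*j^3 + 67.6237*j^2 + 40.677*j + 7.4529)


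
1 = 1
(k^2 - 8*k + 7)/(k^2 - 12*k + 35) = (k - 1)/(k - 5)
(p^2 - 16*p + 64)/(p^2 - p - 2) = (-p^2 + 16*p - 64)/(-p^2 + p + 2)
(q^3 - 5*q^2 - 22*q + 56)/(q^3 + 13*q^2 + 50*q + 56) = (q^2 - 9*q + 14)/(q^2 + 9*q + 14)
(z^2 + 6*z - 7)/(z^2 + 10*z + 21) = (z - 1)/(z + 3)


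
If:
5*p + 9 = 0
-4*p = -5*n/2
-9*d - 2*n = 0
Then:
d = 16/25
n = -72/25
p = -9/5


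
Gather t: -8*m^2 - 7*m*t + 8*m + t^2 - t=-8*m^2 + 8*m + t^2 + t*(-7*m - 1)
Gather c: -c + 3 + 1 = 4 - c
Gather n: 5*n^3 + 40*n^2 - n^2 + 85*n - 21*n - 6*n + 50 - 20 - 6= 5*n^3 + 39*n^2 + 58*n + 24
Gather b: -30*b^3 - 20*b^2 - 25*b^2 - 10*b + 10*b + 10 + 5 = -30*b^3 - 45*b^2 + 15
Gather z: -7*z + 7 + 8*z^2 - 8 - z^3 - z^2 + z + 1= -z^3 + 7*z^2 - 6*z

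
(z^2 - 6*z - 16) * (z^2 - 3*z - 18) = z^4 - 9*z^3 - 16*z^2 + 156*z + 288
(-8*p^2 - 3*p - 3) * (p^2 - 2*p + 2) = -8*p^4 + 13*p^3 - 13*p^2 - 6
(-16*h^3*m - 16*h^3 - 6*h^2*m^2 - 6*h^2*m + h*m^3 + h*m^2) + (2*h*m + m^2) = -16*h^3*m - 16*h^3 - 6*h^2*m^2 - 6*h^2*m + h*m^3 + h*m^2 + 2*h*m + m^2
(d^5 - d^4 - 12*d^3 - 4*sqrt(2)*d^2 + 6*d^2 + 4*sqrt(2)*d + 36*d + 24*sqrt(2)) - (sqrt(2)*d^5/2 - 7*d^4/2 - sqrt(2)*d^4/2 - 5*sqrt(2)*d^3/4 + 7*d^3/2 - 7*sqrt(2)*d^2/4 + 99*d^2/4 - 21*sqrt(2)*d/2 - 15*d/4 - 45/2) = -sqrt(2)*d^5/2 + d^5 + sqrt(2)*d^4/2 + 5*d^4/2 - 31*d^3/2 + 5*sqrt(2)*d^3/4 - 75*d^2/4 - 9*sqrt(2)*d^2/4 + 29*sqrt(2)*d/2 + 159*d/4 + 45/2 + 24*sqrt(2)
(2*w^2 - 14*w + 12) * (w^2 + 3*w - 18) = 2*w^4 - 8*w^3 - 66*w^2 + 288*w - 216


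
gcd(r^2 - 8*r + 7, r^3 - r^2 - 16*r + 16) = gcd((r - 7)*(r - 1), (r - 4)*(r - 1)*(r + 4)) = r - 1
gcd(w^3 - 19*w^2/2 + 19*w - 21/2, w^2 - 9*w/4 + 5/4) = w - 1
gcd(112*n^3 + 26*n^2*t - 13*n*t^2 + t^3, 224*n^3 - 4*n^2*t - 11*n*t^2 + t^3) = 56*n^2 - 15*n*t + t^2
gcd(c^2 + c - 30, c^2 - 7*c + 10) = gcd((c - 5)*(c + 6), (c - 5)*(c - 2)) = c - 5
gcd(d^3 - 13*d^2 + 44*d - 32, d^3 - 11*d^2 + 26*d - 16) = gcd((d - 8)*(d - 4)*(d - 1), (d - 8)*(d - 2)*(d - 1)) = d^2 - 9*d + 8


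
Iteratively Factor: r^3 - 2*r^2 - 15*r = (r - 5)*(r^2 + 3*r) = r*(r - 5)*(r + 3)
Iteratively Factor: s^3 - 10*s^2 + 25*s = (s)*(s^2 - 10*s + 25) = s*(s - 5)*(s - 5)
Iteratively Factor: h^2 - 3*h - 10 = (h - 5)*(h + 2)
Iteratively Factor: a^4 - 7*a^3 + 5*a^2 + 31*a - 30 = (a - 1)*(a^3 - 6*a^2 - a + 30) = (a - 3)*(a - 1)*(a^2 - 3*a - 10) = (a - 5)*(a - 3)*(a - 1)*(a + 2)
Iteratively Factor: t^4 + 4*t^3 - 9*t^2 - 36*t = (t + 3)*(t^3 + t^2 - 12*t) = (t - 3)*(t + 3)*(t^2 + 4*t) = (t - 3)*(t + 3)*(t + 4)*(t)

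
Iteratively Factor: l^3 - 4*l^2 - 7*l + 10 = (l - 1)*(l^2 - 3*l - 10) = (l - 5)*(l - 1)*(l + 2)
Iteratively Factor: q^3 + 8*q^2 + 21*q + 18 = (q + 3)*(q^2 + 5*q + 6) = (q + 2)*(q + 3)*(q + 3)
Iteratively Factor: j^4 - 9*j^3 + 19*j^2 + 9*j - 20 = (j - 5)*(j^3 - 4*j^2 - j + 4) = (j - 5)*(j - 4)*(j^2 - 1) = (j - 5)*(j - 4)*(j - 1)*(j + 1)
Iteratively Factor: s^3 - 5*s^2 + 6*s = (s - 3)*(s^2 - 2*s) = (s - 3)*(s - 2)*(s)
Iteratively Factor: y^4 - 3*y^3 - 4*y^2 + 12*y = (y - 2)*(y^3 - y^2 - 6*y) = (y - 3)*(y - 2)*(y^2 + 2*y) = (y - 3)*(y - 2)*(y + 2)*(y)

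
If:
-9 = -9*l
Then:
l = 1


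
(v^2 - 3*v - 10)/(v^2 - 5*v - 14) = (v - 5)/(v - 7)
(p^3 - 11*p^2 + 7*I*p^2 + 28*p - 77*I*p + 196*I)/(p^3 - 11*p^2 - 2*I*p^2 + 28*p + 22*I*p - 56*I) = (p + 7*I)/(p - 2*I)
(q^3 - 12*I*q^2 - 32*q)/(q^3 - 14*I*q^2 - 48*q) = (q - 4*I)/(q - 6*I)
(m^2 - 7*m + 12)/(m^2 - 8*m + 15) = (m - 4)/(m - 5)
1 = 1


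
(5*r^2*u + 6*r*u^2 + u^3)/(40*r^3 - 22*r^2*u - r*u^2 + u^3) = u*(r + u)/(8*r^2 - 6*r*u + u^2)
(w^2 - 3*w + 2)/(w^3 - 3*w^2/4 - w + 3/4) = 4*(w - 2)/(4*w^2 + w - 3)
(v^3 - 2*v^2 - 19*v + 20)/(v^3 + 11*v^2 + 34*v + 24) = (v^2 - 6*v + 5)/(v^2 + 7*v + 6)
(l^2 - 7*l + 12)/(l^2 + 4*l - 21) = (l - 4)/(l + 7)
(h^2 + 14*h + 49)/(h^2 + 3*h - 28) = (h + 7)/(h - 4)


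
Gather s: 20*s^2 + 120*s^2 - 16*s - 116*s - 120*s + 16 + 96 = 140*s^2 - 252*s + 112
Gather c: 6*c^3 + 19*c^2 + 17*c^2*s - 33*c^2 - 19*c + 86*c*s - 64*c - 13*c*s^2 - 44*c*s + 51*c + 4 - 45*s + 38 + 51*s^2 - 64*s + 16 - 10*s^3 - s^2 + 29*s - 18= 6*c^3 + c^2*(17*s - 14) + c*(-13*s^2 + 42*s - 32) - 10*s^3 + 50*s^2 - 80*s + 40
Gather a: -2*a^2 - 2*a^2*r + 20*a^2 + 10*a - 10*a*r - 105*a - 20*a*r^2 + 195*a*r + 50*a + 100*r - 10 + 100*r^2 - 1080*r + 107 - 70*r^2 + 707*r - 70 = a^2*(18 - 2*r) + a*(-20*r^2 + 185*r - 45) + 30*r^2 - 273*r + 27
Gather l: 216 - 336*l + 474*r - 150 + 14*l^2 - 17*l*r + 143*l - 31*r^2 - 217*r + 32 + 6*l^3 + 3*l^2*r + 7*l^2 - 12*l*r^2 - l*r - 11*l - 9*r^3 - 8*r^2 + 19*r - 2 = 6*l^3 + l^2*(3*r + 21) + l*(-12*r^2 - 18*r - 204) - 9*r^3 - 39*r^2 + 276*r + 96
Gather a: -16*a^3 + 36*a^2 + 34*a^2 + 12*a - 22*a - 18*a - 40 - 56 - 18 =-16*a^3 + 70*a^2 - 28*a - 114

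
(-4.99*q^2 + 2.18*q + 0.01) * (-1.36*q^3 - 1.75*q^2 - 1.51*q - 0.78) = 6.7864*q^5 + 5.7677*q^4 + 3.7063*q^3 + 0.5829*q^2 - 1.7155*q - 0.0078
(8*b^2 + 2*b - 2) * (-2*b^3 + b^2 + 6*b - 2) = -16*b^5 + 4*b^4 + 54*b^3 - 6*b^2 - 16*b + 4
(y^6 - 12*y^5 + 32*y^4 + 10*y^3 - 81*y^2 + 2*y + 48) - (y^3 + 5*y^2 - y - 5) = y^6 - 12*y^5 + 32*y^4 + 9*y^3 - 86*y^2 + 3*y + 53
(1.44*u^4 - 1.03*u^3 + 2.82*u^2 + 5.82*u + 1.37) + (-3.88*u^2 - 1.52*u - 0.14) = 1.44*u^4 - 1.03*u^3 - 1.06*u^2 + 4.3*u + 1.23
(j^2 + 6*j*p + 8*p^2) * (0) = 0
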